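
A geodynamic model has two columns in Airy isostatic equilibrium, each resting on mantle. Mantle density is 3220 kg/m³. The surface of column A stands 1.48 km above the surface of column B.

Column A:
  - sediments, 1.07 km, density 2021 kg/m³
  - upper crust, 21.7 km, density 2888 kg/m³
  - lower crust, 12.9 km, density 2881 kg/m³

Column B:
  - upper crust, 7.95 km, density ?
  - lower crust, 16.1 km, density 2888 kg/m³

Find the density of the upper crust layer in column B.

Take the compensation level at the base of the deeper column (depth z_c below the surface of column A) and equate Σ ρ_i t_i down to z_c; mantle fills any gap and the z_c terms cancel.
Column A: 1.07×2021 + 21.7×2888 + 12.9×2881 + (z_c − 35.67)×3220
Column B: 1.48×0 + 7.95×ρ + 16.1×2888 + (z_c − 1.48 − 24.05)×3220
The z_c×3220 term appears on both sides and cancels. Collect the known terms of each column as K = Σ(ρt)_known − 3220 × (depth of known layers): K_A = 101996.97 − 3220×35.67 = −12860.43; K_B = 46496.8 − 3220×(1.48 + 24.05) = −35709.8.
Balance: K_A = K_B + 7.95×ρ, so ρ = (K_A − K_B)/7.95 = 22849.4/7.95 = 2870 kg/m³.

2870 kg/m³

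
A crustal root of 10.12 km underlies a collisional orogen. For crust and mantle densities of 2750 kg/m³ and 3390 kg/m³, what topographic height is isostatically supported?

In Airy isostatic equilibrium: ρ_c h = (ρ_m − ρ_c) r.
h = r (ρ_m − ρ_c) / ρ_c = 10.12 km × (3390 − 2750) / 2750 = 2.36 km.

2.36 km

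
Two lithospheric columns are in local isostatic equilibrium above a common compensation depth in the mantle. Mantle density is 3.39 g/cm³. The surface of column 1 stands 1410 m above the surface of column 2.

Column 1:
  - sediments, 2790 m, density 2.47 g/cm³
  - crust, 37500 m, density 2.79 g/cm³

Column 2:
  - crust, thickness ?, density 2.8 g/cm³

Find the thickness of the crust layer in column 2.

34400 m

Take the compensation level at the base of the deeper column (depth z_c below the surface of column 1) and equate Σ ρ_i t_i down to z_c; mantle fills any gap and the z_c terms cancel.
Column 1: 2790×2.47 + 37500×2.79 + (z_c − 40290)×3.39
Column 2: 1410×0 + x×2.8 + (z_c − 1410 − 0 − x)×3.39
The z_c×3.39 term appears on both sides and cancels. Collect the known terms of each column as K = Σ(ρt)_known − 3.39 × (depth of known layers): K_1 = 111516.3 − 3.39×40290 = −25066.8; K_2 = 0 − 3.39×(1410 + 0) = −4779.9.
Balance: K_1 = K_2 − x×(3.39 − 2.8), so x = (K_2 − K_1)/(3.39 − 2.8) = 20286.9/0.59 = 34400 m.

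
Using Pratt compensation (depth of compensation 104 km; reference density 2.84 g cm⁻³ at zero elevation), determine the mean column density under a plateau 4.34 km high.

Pratt balance: ρ_ref D = ρ (D + h).
ρ = ρ_ref D/(D + h) = 2.84 × 104 km/(104 km + 4.34 km) = 2.73 g cm⁻³.

2.73 g cm⁻³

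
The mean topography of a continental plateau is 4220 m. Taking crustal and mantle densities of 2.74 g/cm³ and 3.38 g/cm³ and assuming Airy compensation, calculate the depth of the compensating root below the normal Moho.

18100 m

For local isostatic compensation: the weight of the topography is balanced by the buoyancy of the root, ρ_c h = (ρ_m − ρ_c) r.
r = h · ρ_c / (ρ_m − ρ_c) = 4220 m × 2.74 / (3.38 − 2.74) = 18100 m.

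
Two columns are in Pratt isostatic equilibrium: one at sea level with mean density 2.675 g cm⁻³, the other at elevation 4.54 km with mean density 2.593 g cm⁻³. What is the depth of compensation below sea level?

144 km

ρ_ref D = ρ (D + h) → D (ρ_ref − ρ) = ρ h.
D = ρ h/(ρ_ref − ρ) = 2.593 × 4.54 km/(2.675 − 2.593) = 144 km.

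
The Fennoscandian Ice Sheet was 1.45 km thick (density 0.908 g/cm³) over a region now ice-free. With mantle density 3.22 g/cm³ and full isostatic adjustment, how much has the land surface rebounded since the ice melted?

Removing the load lets mantle flow back in; uplift u satisfies ρ_ice t = ρ_m u.
u = t ρ_ice/ρ_m = 1.45 km × 0.908/3.22 = 0.409 km.

0.409 km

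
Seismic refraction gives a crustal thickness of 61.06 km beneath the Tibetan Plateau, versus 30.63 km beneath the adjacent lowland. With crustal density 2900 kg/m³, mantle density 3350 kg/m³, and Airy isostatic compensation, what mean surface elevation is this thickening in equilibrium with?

Excess crust Δ = 61.06 km − 30.63 km = 30.43 km, split between elevation h and root r with h + r = Δ.
Airy balance ρ_c h = (ρ_m − ρ_c) r gives r = h ρ_c/(ρ_m − ρ_c), so h (1 + ρ_c/(ρ_m − ρ_c)) = Δ, i.e. h = Δ (ρ_m − ρ_c)/ρ_m.
h = 30.43 km × 450/3350 = 4.09 km.

4.09 km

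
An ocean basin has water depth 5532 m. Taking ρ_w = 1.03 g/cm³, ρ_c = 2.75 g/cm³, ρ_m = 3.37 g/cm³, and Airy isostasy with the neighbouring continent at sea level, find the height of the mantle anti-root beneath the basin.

15300 m

By Archimedes' principle applied to the lithosphere: replacing crust with seawater at the top is compensated by replacing crust with mantle at the base: d (ρ_c − ρ_w) = a (ρ_m − ρ_c).
a = d (ρ_c − ρ_w)/(ρ_m − ρ_c) = 5532 m × 1.72/0.62 = 15300 m.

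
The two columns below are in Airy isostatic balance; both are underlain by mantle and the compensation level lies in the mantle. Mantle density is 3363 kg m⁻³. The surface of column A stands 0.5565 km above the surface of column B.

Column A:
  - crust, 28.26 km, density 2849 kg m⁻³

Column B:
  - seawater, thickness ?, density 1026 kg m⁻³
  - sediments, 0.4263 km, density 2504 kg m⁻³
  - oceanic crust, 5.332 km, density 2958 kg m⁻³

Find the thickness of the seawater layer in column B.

4.33 km

Take the compensation level at the base of the deeper column (depth z_c below the surface of column A) and equate Σ ρ_i t_i down to z_c; mantle fills any gap and the z_c terms cancel.
Column A: 28.26×2849 + (z_c − 28.26)×3363
Column B: 0.5565×0 + x×1026 + 0.4263×2504 + 5.332×2958 + (z_c − 0.5565 − 5.7583 − x)×3363
The z_c×3363 term appears on both sides and cancels. Collect the known terms of each column as K = Σ(ρt)_known − 3363 × (depth of known layers): K_A = 80512.74 − 3363×28.26 = −14525.64; K_B = 16839.5112 − 3363×(0.5565 + 5.7583) = −4397.1612.
Balance: K_A = K_B − x×(3363 − 1026), so x = (K_B − K_A)/(3363 − 1026) = 10128.5/2337 = 4.33 km.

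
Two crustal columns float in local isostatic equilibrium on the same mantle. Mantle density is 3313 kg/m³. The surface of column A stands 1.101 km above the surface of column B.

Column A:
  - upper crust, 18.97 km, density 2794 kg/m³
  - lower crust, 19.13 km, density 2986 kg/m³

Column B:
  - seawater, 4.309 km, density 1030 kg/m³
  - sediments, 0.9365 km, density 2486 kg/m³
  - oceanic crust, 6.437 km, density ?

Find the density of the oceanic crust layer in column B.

3030 kg/m³

Take the compensation level at the base of the deeper column (depth z_c below the surface of column A) and equate Σ ρ_i t_i down to z_c; mantle fills any gap and the z_c terms cancel.
Column A: 18.97×2794 + 19.13×2986 + (z_c − 38.1)×3313
Column B: 1.101×0 + 4.309×1030 + 0.9365×2486 + 6.437×ρ + (z_c − 1.101 − 11.6825)×3313
The z_c×3313 term appears on both sides and cancels. Collect the known terms of each column as K = Σ(ρt)_known − 3313 × (depth of known layers): K_A = 110124.36 − 3313×38.1 = −16100.94; K_B = 6766.409 − 3313×(1.101 + 11.6825) = −35585.3265.
Balance: K_A = K_B + 6.437×ρ, so ρ = (K_A − K_B)/6.437 = 19484.4/6.437 = 3030 kg/m³.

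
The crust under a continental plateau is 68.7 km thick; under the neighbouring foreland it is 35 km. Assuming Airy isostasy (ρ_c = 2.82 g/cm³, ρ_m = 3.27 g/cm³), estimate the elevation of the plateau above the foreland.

4.64 km

Excess crust Δ = 68.7 km − 35 km = 33.7 km, split between elevation h and root r with h + r = Δ.
Airy balance ρ_c h = (ρ_m − ρ_c) r gives r = h ρ_c/(ρ_m − ρ_c), so h (1 + ρ_c/(ρ_m − ρ_c)) = Δ, i.e. h = Δ (ρ_m − ρ_c)/ρ_m.
h = 33.7 km × 0.45/3.27 = 4.64 km.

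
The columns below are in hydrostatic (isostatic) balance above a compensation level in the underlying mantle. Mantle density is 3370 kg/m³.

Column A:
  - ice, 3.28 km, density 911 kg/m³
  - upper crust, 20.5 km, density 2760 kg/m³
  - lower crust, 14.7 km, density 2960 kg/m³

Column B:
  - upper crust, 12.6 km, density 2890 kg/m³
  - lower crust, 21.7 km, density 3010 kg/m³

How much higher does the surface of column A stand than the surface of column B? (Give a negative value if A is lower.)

3.78 km

For any compensation level in the mantle, the mantle terms cancel and isostasy reduces to e = (Σt_A − Σt_B) − (Σ(ρt)_A − Σ(ρt)_B) / ρ_m.
Σt_A = 38.48 km; Σt_B = 34.3 km; Σ(ρt)_A = 103080.08; Σ(ρt)_B = 101731 (in km·kg/m³).
e = (38.48 − 34.3) − (103080.08 − 101731) / 3370 = 3.78 km.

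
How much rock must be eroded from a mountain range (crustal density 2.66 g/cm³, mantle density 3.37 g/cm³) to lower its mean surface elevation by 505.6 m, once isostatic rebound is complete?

2400 m

Net drop Δ = e − u = e − e ρ_c/ρ_m = e (ρ_m − ρ_c)/ρ_m.
e = Δ ρ_m/(ρ_m − ρ_c) = 505.6 m × 3.37/0.71 = 2400 m.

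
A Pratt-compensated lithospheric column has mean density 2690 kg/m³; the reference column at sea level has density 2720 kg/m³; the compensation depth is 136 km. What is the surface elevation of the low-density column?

ρ_ref D = ρ (D + h) → h = D (ρ_ref − ρ)/ρ.
h = 136 km × (2720 − 2690)/2690 = 1.52 km.

1.52 km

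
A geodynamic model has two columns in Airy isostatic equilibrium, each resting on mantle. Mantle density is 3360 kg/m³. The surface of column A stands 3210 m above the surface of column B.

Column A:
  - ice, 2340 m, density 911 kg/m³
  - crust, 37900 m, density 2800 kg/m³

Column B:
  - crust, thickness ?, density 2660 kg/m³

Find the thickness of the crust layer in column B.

Take the compensation level at the base of the deeper column (depth z_c below the surface of column A) and equate Σ ρ_i t_i down to z_c; mantle fills any gap and the z_c terms cancel.
Column A: 2340×911 + 37900×2800 + (z_c − 40240)×3360
Column B: 3210×0 + x×2660 + (z_c − 3210 − 0 − x)×3360
The z_c×3360 term appears on both sides and cancels. Collect the known terms of each column as K = Σ(ρt)_known − 3360 × (depth of known layers): K_A = 108251740 − 3360×40240 = −26954660; K_B = 0 − 3360×(3210 + 0) = −10785600.
Balance: K_A = K_B − x×(3360 − 2660), so x = (K_B − K_A)/(3360 − 2660) = 16169100/700 = 23100 m.

23100 m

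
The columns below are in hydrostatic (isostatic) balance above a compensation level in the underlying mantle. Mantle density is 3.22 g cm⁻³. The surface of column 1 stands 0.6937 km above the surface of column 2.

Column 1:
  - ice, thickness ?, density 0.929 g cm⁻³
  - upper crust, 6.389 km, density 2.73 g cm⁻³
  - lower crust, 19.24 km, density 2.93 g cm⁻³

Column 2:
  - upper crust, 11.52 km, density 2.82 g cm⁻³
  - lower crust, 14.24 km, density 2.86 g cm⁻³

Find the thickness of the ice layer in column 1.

Take the compensation level at the base of the deeper column (depth z_c below the surface of column 1) and equate Σ ρ_i t_i down to z_c; mantle fills any gap and the z_c terms cancel.
Column 1: x×0.929 + 6.389×2.73 + 19.24×2.93 + (z_c − 25.629 − x)×3.22
Column 2: 0.6937×0 + 11.52×2.82 + 14.24×2.86 + (z_c − 0.6937 − 25.76)×3.22
The z_c×3.22 term appears on both sides and cancels. Collect the known terms of each column as K = Σ(ρt)_known − 3.22 × (depth of known layers): K_1 = 73.81517 − 3.22×25.629 = −8.71021; K_2 = 73.2128 − 3.22×(0.6937 + 25.76) = −11.968114.
Balance: K_1 − x×(3.22 − 0.929) = K_2, so x = (K_1 − K_2)/(3.22 − 0.929) = 3.2579/2.291 = 1.42 km.

1.42 km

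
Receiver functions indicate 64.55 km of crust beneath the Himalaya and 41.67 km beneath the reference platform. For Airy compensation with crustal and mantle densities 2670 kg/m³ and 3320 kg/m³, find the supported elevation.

Excess crust Δ = 64.55 km − 41.67 km = 22.88 km, split between elevation h and root r with h + r = Δ.
Airy balance ρ_c h = (ρ_m − ρ_c) r gives r = h ρ_c/(ρ_m − ρ_c), so h (1 + ρ_c/(ρ_m − ρ_c)) = Δ, i.e. h = Δ (ρ_m − ρ_c)/ρ_m.
h = 22.88 km × 650/3320 = 4.48 km.

4.48 km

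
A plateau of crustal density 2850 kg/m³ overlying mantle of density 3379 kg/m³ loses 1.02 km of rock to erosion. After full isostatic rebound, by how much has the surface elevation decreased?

0.16 km

Rebound u = e ρ_c/ρ_m = 1.02 km × 2850/3379 = 0.8603 km.
Net surface drop = e − u = 1.02 km − 0.8603 km = e (ρ_m − ρ_c)/ρ_m = 0.16 km.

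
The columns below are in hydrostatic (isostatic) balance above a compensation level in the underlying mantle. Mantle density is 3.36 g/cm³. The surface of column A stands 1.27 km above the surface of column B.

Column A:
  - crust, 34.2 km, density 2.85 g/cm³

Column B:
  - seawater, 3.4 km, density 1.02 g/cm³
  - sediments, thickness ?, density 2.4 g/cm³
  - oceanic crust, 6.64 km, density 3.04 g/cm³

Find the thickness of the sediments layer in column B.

3.22 km

Take the compensation level at the base of the deeper column (depth z_c below the surface of column A) and equate Σ ρ_i t_i down to z_c; mantle fills any gap and the z_c terms cancel.
Column A: 34.2×2.85 + (z_c − 34.2)×3.36
Column B: 1.27×0 + 3.4×1.02 + x×2.4 + 6.64×3.04 + (z_c − 1.27 − 10.04 − x)×3.36
The z_c×3.36 term appears on both sides and cancels. Collect the known terms of each column as K = Σ(ρt)_known − 3.36 × (depth of known layers): K_A = 97.47 − 3.36×34.2 = −17.442; K_B = 23.6536 − 3.36×(1.27 + 10.04) = −14.348.
Balance: K_A = K_B − x×(3.36 − 2.4), so x = (K_B − K_A)/(3.36 − 2.4) = 3.094/0.96 = 3.22 km.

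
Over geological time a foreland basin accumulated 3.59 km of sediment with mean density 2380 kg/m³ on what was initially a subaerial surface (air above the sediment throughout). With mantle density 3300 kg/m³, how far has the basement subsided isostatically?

Subaerial load: s = t ρ_sed / ρ_m = 3.59 km × 2380/3300 = 2.59 km.

2.59 km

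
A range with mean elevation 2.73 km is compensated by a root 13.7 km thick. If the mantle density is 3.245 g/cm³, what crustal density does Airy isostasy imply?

ρ_c h = (ρ_m − ρ_c) r → ρ_c (h + r) = ρ_m r → ρ_c = ρ_m r / (h + r).
ρ_c = 3.245 × 13.7 km / (2.73 km + 13.7 km) = 2.71 g/cm³.

2.71 g/cm³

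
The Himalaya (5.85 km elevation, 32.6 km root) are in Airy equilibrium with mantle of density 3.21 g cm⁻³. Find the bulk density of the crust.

2.72 g cm⁻³

ρ_c h = (ρ_m − ρ_c) r → ρ_c (h + r) = ρ_m r → ρ_c = ρ_m r / (h + r).
ρ_c = 3.21 × 32.6 km / (5.85 km + 32.6 km) = 2.72 g cm⁻³.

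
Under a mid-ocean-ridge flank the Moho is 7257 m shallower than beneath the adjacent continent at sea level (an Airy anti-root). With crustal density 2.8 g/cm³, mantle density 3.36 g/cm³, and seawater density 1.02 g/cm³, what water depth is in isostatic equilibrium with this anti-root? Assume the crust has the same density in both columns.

2280 m

Replacing a thickness d of crust by seawater at the top must be balanced by replacing crust with mantle at the base: d (ρ_c − ρ_w) = a (ρ_m − ρ_c).
d = a (ρ_m − ρ_c)/(ρ_c − ρ_w) = 7257 m × 0.56/1.78 = 2280 m.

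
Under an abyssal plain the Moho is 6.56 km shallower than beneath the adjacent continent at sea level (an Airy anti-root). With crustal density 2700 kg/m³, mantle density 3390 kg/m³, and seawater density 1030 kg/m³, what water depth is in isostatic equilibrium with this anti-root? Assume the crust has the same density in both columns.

Replacing a thickness d of crust by seawater at the top must be balanced by replacing crust with mantle at the base: d (ρ_c − ρ_w) = a (ρ_m − ρ_c).
d = a (ρ_m − ρ_c)/(ρ_c − ρ_w) = 6.56 km × 690/1670 = 2.71 km.

2.71 km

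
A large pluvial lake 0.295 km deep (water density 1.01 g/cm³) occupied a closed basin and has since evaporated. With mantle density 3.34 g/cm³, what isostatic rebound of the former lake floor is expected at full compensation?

u = d ρ_w/ρ_m = 0.295 km × 1.01/3.34 = 0.0892 km.

0.0892 km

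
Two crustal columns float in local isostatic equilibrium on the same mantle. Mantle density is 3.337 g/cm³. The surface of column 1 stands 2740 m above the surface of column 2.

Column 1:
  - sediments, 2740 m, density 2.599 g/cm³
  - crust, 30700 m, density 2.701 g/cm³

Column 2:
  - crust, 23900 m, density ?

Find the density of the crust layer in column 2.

Take the compensation level at the base of the deeper column (depth z_c below the surface of column 1) and equate Σ ρ_i t_i down to z_c; mantle fills any gap and the z_c terms cancel.
Column 1: 2740×2.599 + 30700×2.701 + (z_c − 33440)×3.337
Column 2: 2740×0 + 23900×ρ + (z_c − 2740 − 23900)×3.337
The z_c×3.337 term appears on both sides and cancels. Collect the known terms of each column as K = Σ(ρt)_known − 3.337 × (depth of known layers): K_1 = 90041.96 − 3.337×33440 = −21547.32; K_2 = 0 − 3.337×(2740 + 23900) = −88897.68.
Balance: K_1 = K_2 + 23900×ρ, so ρ = (K_1 − K_2)/23900 = 67350.4/23900 = 2.82 g/cm³.

2.82 g/cm³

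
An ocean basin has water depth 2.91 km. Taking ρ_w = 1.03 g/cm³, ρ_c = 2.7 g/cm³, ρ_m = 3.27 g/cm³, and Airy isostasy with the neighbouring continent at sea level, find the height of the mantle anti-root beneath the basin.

8.53 km

By Archimedes' principle applied to the lithosphere: replacing crust with seawater at the top is compensated by replacing crust with mantle at the base: d (ρ_c − ρ_w) = a (ρ_m − ρ_c).
a = d (ρ_c − ρ_w)/(ρ_m − ρ_c) = 2.91 km × 1.67/0.57 = 8.53 km.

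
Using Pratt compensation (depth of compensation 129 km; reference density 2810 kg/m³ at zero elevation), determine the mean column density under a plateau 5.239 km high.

2700 kg/m³

Pratt balance: ρ_ref D = ρ (D + h).
ρ = ρ_ref D/(D + h) = 2810 × 129 km/(129 km + 5.239 km) = 2700 kg/m³.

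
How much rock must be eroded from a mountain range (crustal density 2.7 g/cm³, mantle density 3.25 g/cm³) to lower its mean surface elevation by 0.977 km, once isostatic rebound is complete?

5.77 km

Net drop Δ = e − u = e − e ρ_c/ρ_m = e (ρ_m − ρ_c)/ρ_m.
e = Δ ρ_m/(ρ_m − ρ_c) = 0.977 km × 3.25/0.55 = 5.77 km.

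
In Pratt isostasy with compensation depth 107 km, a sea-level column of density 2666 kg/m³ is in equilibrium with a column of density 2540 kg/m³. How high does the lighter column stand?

ρ_ref D = ρ (D + h) → h = D (ρ_ref − ρ)/ρ.
h = 107 km × (2666 − 2540)/2540 = 5.31 km.

5.31 km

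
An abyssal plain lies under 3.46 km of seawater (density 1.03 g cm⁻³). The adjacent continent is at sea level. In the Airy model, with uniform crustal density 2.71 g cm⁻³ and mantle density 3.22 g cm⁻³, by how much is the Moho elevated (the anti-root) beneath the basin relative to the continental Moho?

By Archimedes' principle applied to the lithosphere: replacing crust with seawater at the top is compensated by replacing crust with mantle at the base: d (ρ_c − ρ_w) = a (ρ_m − ρ_c).
a = d (ρ_c − ρ_w)/(ρ_m − ρ_c) = 3.46 km × 1.68/0.51 = 11.4 km.

11.4 km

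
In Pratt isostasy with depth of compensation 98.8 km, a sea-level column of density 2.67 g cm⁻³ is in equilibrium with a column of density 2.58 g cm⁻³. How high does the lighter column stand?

3.45 km

ρ_ref D = ρ (D + h) → h = D (ρ_ref − ρ)/ρ.
h = 98.8 km × (2.67 − 2.58)/2.58 = 3.45 km.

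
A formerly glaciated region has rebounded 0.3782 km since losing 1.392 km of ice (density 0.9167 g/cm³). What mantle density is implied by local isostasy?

3.37 g/cm³

ρ_m = ρ_ice t / u = 0.9167 × 1.392 km/0.3782 km = 3.37 g/cm³.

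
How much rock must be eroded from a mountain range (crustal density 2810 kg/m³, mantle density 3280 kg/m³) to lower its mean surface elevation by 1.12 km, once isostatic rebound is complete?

7.82 km

Net drop Δ = e − u = e − e ρ_c/ρ_m = e (ρ_m − ρ_c)/ρ_m.
e = Δ ρ_m/(ρ_m − ρ_c) = 1.12 km × 3280/470 = 7.82 km.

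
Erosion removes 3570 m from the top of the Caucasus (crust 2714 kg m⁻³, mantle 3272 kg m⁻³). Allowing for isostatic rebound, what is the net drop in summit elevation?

Rebound u = e ρ_c/ρ_m = 3570 m × 2714/3272 = 2961 m.
Net surface drop = e − u = 3570 m − 2961 m = e (ρ_m − ρ_c)/ρ_m = 609 m.

609 m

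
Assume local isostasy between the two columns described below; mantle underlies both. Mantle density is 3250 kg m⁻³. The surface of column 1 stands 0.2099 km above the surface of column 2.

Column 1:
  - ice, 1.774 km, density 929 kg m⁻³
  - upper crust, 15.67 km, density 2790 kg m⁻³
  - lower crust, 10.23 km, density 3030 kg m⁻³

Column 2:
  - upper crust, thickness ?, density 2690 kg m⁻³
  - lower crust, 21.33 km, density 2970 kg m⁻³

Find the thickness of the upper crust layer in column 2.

12.4 km

Take the compensation level at the base of the deeper column (depth z_c below the surface of column 1) and equate Σ ρ_i t_i down to z_c; mantle fills any gap and the z_c terms cancel.
Column 1: 1.774×929 + 15.67×2790 + 10.23×3030 + (z_c − 27.674)×3250
Column 2: 0.2099×0 + x×2690 + 21.33×2970 + (z_c − 0.2099 − 21.33 − x)×3250
The z_c×3250 term appears on both sides and cancels. Collect the known terms of each column as K = Σ(ρt)_known − 3250 × (depth of known layers): K_1 = 76364.246 − 3250×27.674 = −13576.254; K_2 = 63350.1 − 3250×(0.2099 + 21.33) = −6654.575.
Balance: K_1 = K_2 − x×(3250 − 2690), so x = (K_2 − K_1)/(3250 − 2690) = 6921.68/560 = 12.4 km.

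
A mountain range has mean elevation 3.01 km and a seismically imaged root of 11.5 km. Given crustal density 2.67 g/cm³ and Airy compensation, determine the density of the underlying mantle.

3.37 g/cm³

Airy balance: ρ_c h = (ρ_m − ρ_c) r → ρ_m = ρ_c (1 + h/r).
ρ_m = 2.67 × (1 + 3.01 km/11.5 km) = 3.37 g/cm³.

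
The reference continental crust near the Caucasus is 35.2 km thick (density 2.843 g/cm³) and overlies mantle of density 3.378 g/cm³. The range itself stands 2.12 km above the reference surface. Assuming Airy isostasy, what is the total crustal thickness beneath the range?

Root depth r = h ρ_c / (ρ_m − ρ_c) = 2.12 km × 2.843 / 0.535 = 11.27 km.
Total thickness = T + h + r = 35.2 km + 2.12 km + 11.27 km = 48.6 km.

48.6 km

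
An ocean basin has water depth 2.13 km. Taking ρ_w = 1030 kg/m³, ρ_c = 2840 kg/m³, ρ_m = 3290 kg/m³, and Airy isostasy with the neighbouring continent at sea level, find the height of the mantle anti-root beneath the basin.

In Airy isostatic equilibrium: replacing crust with seawater at the top is compensated by replacing crust with mantle at the base: d (ρ_c − ρ_w) = a (ρ_m − ρ_c).
a = d (ρ_c − ρ_w)/(ρ_m − ρ_c) = 2.13 km × 1810/450 = 8.57 km.

8.57 km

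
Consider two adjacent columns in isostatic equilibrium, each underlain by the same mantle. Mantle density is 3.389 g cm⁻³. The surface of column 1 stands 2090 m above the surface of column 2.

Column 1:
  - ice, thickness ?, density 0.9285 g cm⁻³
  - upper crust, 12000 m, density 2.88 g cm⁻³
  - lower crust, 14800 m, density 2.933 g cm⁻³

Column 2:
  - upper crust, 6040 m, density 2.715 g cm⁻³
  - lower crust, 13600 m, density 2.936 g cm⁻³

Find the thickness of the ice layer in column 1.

Take the compensation level at the base of the deeper column (depth z_c below the surface of column 1) and equate Σ ρ_i t_i down to z_c; mantle fills any gap and the z_c terms cancel.
Column 1: x×0.9285 + 12000×2.88 + 14800×2.933 + (z_c − 26800 − x)×3.389
Column 2: 2090×0 + 6040×2.715 + 13600×2.936 + (z_c − 2090 − 19640)×3.389
The z_c×3.389 term appears on both sides and cancels. Collect the known terms of each column as K = Σ(ρt)_known − 3.389 × (depth of known layers): K_1 = 77968.4 − 3.389×26800 = −12856.8; K_2 = 56328.2 − 3.389×(2090 + 19640) = −17314.77.
Balance: K_1 − x×(3.389 − 0.9285) = K_2, so x = (K_1 − K_2)/(3.389 − 0.9285) = 4457.97/2.4605 = 1810 m.

1810 m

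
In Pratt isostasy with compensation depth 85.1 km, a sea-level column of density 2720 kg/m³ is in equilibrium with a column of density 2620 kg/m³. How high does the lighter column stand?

ρ_ref D = ρ (D + h) → h = D (ρ_ref − ρ)/ρ.
h = 85.1 km × (2720 − 2620)/2620 = 3.25 km.

3.25 km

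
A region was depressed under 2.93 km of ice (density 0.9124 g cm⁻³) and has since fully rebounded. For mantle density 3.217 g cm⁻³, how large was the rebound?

0.831 km

Removing the load lets mantle flow back in; uplift u satisfies ρ_ice t = ρ_m u.
u = t ρ_ice/ρ_m = 2.93 km × 0.9124/3.217 = 0.831 km.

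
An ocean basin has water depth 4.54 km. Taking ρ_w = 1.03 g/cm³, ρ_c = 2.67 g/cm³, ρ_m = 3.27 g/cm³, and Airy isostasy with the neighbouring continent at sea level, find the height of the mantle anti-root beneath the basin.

12.4 km

By Archimedes' principle applied to the lithosphere: replacing crust with seawater at the top is compensated by replacing crust with mantle at the base: d (ρ_c − ρ_w) = a (ρ_m − ρ_c).
a = d (ρ_c − ρ_w)/(ρ_m − ρ_c) = 4.54 km × 1.64/0.6 = 12.4 km.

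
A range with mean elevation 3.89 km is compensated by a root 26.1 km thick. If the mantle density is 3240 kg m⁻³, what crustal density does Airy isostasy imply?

2820 kg m⁻³

ρ_c h = (ρ_m − ρ_c) r → ρ_c (h + r) = ρ_m r → ρ_c = ρ_m r / (h + r).
ρ_c = 3240 × 26.1 km / (3.89 km + 26.1 km) = 2820 kg m⁻³.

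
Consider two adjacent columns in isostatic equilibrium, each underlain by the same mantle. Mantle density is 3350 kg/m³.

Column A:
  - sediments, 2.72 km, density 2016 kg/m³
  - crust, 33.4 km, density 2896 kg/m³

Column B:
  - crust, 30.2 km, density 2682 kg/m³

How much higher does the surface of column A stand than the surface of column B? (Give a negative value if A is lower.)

For any compensation level in the mantle, the mantle terms cancel and isostasy reduces to e = (Σt_A − Σt_B) − (Σ(ρt)_A − Σ(ρt)_B) / ρ_m.
Σt_A = 36.12 km; Σt_B = 30.2 km; Σ(ρt)_A = 102209.92; Σ(ρt)_B = 80996.4 (in km·kg/m³).
e = (36.12 − 30.2) − (102209.92 − 80996.4) / 3350 = −0.412 km.

−0.412 km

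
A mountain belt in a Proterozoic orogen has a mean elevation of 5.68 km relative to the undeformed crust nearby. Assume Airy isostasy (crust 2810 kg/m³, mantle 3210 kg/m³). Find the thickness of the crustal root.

39.9 km

In Airy isostatic equilibrium: the weight of the topography is balanced by the buoyancy of the root, ρ_c h = (ρ_m − ρ_c) r.
r = h · ρ_c / (ρ_m − ρ_c) = 5.68 km × 2810 / (3210 − 2810) = 39.9 km.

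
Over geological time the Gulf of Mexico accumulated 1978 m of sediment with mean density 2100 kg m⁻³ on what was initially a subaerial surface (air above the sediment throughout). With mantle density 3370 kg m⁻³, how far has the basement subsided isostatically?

1230 m

Subaerial load: s = t ρ_sed / ρ_m = 1978 m × 2100/3370 = 1230 m.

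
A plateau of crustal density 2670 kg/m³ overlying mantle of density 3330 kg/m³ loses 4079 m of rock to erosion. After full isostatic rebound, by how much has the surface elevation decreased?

Rebound u = e ρ_c/ρ_m = 4079 m × 2670/3330 = 3271 m.
Net surface drop = e − u = 4079 m − 3271 m = e (ρ_m − ρ_c)/ρ_m = 808 m.

808 m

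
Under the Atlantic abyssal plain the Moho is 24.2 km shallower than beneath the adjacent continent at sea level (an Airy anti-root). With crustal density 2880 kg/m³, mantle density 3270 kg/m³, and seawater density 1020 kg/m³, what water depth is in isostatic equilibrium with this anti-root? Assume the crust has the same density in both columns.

5.07 km

Replacing a thickness d of crust by seawater at the top must be balanced by replacing crust with mantle at the base: d (ρ_c − ρ_w) = a (ρ_m − ρ_c).
d = a (ρ_m − ρ_c)/(ρ_c − ρ_w) = 24.2 km × 390/1860 = 5.07 km.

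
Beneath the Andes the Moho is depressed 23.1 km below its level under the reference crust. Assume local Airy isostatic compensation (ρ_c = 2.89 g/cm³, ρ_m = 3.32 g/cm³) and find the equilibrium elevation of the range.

3.44 km

By Archimedes' principle applied to the lithosphere: ρ_c h = (ρ_m − ρ_c) r.
h = r (ρ_m − ρ_c) / ρ_c = 23.1 km × (3.32 − 2.89) / 2.89 = 3.44 km.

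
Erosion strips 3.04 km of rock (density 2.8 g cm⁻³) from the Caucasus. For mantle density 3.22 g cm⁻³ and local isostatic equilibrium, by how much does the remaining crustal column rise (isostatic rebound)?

Unloading: uplift u = e ρ_c/ρ_m = 3.04 km × 2.8/3.22 = 2.64 km.

2.64 km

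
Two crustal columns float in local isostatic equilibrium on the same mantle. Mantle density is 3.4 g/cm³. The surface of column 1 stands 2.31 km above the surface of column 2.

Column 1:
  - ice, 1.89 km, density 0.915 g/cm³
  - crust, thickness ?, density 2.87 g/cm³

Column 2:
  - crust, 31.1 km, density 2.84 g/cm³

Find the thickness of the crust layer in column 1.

Take the compensation level at the base of the deeper column (depth z_c below the surface of column 1) and equate Σ ρ_i t_i down to z_c; mantle fills any gap and the z_c terms cancel.
Column 1: 1.89×0.915 + x×2.87 + (z_c − 1.89 − x)×3.4
Column 2: 2.31×0 + 31.1×2.84 + (z_c − 2.31 − 31.1)×3.4
The z_c×3.4 term appears on both sides and cancels. Collect the known terms of each column as K = Σ(ρt)_known − 3.4 × (depth of known layers): K_1 = 1.72935 − 3.4×1.89 = −4.69665; K_2 = 88.324 − 3.4×(2.31 + 31.1) = −25.27.
Balance: K_1 − x×(3.4 − 2.87) = K_2, so x = (K_1 − K_2)/(3.4 − 2.87) = 20.5733/0.53 = 38.8 km.

38.8 km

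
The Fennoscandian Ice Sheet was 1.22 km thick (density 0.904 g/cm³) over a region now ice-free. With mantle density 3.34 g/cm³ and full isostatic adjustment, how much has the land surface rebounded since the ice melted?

0.33 km

Removing the load lets mantle flow back in; uplift u satisfies ρ_ice t = ρ_m u.
u = t ρ_ice/ρ_m = 1.22 km × 0.904/3.34 = 0.33 km.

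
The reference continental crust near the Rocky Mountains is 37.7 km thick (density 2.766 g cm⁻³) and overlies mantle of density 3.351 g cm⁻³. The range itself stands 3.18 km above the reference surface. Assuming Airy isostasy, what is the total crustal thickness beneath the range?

55.9 km

Root depth r = h ρ_c / (ρ_m − ρ_c) = 3.18 km × 2.766 / 0.585 = 15.04 km.
Total thickness = T + h + r = 37.7 km + 3.18 km + 15.04 km = 55.9 km.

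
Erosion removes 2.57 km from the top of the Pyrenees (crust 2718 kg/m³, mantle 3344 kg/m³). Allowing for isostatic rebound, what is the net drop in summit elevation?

0.481 km

Rebound u = e ρ_c/ρ_m = 2.57 km × 2718/3344 = 2.089 km.
Net surface drop = e − u = 2.57 km − 2.089 km = e (ρ_m − ρ_c)/ρ_m = 0.481 km.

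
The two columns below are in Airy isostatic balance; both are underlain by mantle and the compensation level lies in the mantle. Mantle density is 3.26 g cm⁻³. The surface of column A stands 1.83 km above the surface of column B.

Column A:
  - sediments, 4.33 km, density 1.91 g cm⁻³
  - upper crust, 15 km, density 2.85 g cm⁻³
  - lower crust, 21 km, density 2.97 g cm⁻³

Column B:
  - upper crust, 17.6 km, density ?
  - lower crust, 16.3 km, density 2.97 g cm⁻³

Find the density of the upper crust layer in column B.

Take the compensation level at the base of the deeper column (depth z_c below the surface of column A) and equate Σ ρ_i t_i down to z_c; mantle fills any gap and the z_c terms cancel.
Column A: 4.33×1.91 + 15×2.85 + 21×2.97 + (z_c − 40.33)×3.26
Column B: 1.83×0 + 17.6×ρ + 16.3×2.97 + (z_c − 1.83 − 33.9)×3.26
The z_c×3.26 term appears on both sides and cancels. Collect the known terms of each column as K = Σ(ρt)_known − 3.26 × (depth of known layers): K_A = 113.3903 − 3.26×40.33 = −18.0855; K_B = 48.411 − 3.26×(1.83 + 33.9) = −68.0688.
Balance: K_A = K_B + 17.6×ρ, so ρ = (K_A − K_B)/17.6 = 49.9833/17.6 = 2.84 g cm⁻³.

2.84 g cm⁻³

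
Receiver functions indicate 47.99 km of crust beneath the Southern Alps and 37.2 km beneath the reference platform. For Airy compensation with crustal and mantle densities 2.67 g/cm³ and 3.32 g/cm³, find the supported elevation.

Excess crust Δ = 47.99 km − 37.2 km = 10.79 km, split between elevation h and root r with h + r = Δ.
Airy balance ρ_c h = (ρ_m − ρ_c) r gives r = h ρ_c/(ρ_m − ρ_c), so h (1 + ρ_c/(ρ_m − ρ_c)) = Δ, i.e. h = Δ (ρ_m − ρ_c)/ρ_m.
h = 10.79 km × 0.65/3.32 = 2.11 km.

2.11 km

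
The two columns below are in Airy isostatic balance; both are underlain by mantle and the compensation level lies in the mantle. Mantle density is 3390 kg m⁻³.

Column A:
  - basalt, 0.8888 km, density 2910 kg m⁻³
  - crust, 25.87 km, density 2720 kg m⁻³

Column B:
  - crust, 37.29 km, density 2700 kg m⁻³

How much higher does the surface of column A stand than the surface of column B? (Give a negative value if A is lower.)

−2.35 km

For any compensation level in the mantle, the mantle terms cancel and isostasy reduces to e = (Σt_A − Σt_B) − (Σ(ρt)_A − Σ(ρt)_B) / ρ_m.
Σt_A = 26.7588 km; Σt_B = 37.29 km; Σ(ρt)_A = 72952.808; Σ(ρt)_B = 100683 (in km·kg m⁻³).
e = (26.7588 − 37.29) − (72952.808 − 100683) / 3390 = −2.35 km.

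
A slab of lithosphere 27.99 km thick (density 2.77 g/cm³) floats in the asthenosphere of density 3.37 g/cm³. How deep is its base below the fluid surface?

23 km

Draft d = t ρ_obj/ρ_fluid = 27.99 km × 2.77/3.37 = 23 km.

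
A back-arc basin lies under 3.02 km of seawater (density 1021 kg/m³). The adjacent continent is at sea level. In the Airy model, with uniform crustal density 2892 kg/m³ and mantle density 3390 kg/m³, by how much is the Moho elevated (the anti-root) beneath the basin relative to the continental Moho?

11.3 km

Equating mass per unit area of the two columns: replacing crust with seawater at the top is compensated by replacing crust with mantle at the base: d (ρ_c − ρ_w) = a (ρ_m − ρ_c).
a = d (ρ_c − ρ_w)/(ρ_m − ρ_c) = 3.02 km × 1871/498 = 11.3 km.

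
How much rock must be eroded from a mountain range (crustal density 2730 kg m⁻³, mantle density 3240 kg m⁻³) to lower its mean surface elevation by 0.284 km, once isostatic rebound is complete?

Net drop Δ = e − u = e − e ρ_c/ρ_m = e (ρ_m − ρ_c)/ρ_m.
e = Δ ρ_m/(ρ_m − ρ_c) = 0.284 km × 3240/510 = 1.8 km.

1.8 km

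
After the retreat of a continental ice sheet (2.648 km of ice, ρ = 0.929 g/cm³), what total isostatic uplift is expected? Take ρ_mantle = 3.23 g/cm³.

Removing the load lets mantle flow back in; uplift u satisfies ρ_ice t = ρ_m u.
u = t ρ_ice/ρ_m = 2.648 km × 0.929/3.23 = 0.762 km.

0.762 km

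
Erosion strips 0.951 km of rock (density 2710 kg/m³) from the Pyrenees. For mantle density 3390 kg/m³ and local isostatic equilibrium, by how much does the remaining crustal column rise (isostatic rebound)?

0.76 km

Unloading: uplift u = e ρ_c/ρ_m = 0.951 km × 2710/3390 = 0.76 km.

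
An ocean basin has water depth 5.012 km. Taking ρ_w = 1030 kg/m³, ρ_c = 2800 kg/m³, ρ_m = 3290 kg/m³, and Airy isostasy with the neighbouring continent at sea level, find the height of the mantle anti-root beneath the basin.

For local isostatic compensation: replacing crust with seawater at the top is compensated by replacing crust with mantle at the base: d (ρ_c − ρ_w) = a (ρ_m − ρ_c).
a = d (ρ_c − ρ_w)/(ρ_m − ρ_c) = 5.012 km × 1770/490 = 18.1 km.

18.1 km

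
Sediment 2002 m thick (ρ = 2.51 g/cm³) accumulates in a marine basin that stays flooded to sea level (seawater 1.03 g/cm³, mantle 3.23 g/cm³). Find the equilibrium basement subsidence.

1350 m

Submarine loading: the sediment displaces seawater, and the subsidence is in turn flooded, so s (ρ_m − ρ_w) = t (ρ_sed − ρ_w).
s = 2002 m × (2.51 − 1.03) / (3.23 − 1.03) = 1350 m.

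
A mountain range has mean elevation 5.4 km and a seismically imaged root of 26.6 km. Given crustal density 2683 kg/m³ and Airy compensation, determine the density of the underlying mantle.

3230 kg/m³

Airy balance: ρ_c h = (ρ_m − ρ_c) r → ρ_m = ρ_c (1 + h/r).
ρ_m = 2683 × (1 + 5.4 km/26.6 km) = 3230 kg/m³.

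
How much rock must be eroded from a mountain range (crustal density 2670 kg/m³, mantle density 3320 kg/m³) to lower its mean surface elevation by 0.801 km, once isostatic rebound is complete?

4.09 km

Net drop Δ = e − u = e − e ρ_c/ρ_m = e (ρ_m − ρ_c)/ρ_m.
e = Δ ρ_m/(ρ_m − ρ_c) = 0.801 km × 3320/650 = 4.09 km.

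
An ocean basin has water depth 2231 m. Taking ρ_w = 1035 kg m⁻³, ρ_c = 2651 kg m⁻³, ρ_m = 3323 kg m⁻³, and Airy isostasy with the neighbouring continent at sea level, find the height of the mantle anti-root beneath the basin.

Equating mass per unit area of the two columns: replacing crust with seawater at the top is compensated by replacing crust with mantle at the base: d (ρ_c − ρ_w) = a (ρ_m − ρ_c).
a = d (ρ_c − ρ_w)/(ρ_m − ρ_c) = 2231 m × 1616/672 = 5370 m.

5370 m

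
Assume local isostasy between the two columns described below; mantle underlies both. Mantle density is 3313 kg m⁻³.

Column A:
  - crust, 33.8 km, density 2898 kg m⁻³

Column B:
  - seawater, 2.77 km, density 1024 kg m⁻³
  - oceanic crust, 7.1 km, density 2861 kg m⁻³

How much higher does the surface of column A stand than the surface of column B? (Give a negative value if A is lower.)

For any compensation level in the mantle, the mantle terms cancel and isostasy reduces to e = (Σt_A − Σt_B) − (Σ(ρt)_A − Σ(ρt)_B) / ρ_m.
Σt_A = 33.8 km; Σt_B = 9.87 km; Σ(ρt)_A = 97952.4; Σ(ρt)_B = 23149.58 (in km·kg m⁻³).
e = (33.8 − 9.87) − (97952.4 − 23149.58) / 3313 = 1.35 km.

1.35 km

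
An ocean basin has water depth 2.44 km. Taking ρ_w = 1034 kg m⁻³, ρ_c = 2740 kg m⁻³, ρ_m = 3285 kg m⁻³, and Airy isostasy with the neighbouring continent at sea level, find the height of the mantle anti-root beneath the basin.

Equating mass per unit area of the two columns: replacing crust with seawater at the top is compensated by replacing crust with mantle at the base: d (ρ_c − ρ_w) = a (ρ_m − ρ_c).
a = d (ρ_c − ρ_w)/(ρ_m − ρ_c) = 2.44 km × 1706/545 = 7.64 km.

7.64 km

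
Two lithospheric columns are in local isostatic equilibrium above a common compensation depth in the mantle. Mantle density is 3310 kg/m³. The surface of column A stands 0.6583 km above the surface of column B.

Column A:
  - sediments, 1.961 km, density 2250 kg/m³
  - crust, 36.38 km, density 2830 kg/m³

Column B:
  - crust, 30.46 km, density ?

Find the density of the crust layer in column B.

2740 kg/m³

Take the compensation level at the base of the deeper column (depth z_c below the surface of column A) and equate Σ ρ_i t_i down to z_c; mantle fills any gap and the z_c terms cancel.
Column A: 1.961×2250 + 36.38×2830 + (z_c − 38.341)×3310
Column B: 0.6583×0 + 30.46×ρ + (z_c − 0.6583 − 30.46)×3310
The z_c×3310 term appears on both sides and cancels. Collect the known terms of each column as K = Σ(ρt)_known − 3310 × (depth of known layers): K_A = 107367.65 − 3310×38.341 = −19541.06; K_B = 0 − 3310×(0.6583 + 30.46) = −103001.573.
Balance: K_A = K_B + 30.46×ρ, so ρ = (K_A − K_B)/30.46 = 83460.5/30.46 = 2740 kg/m³.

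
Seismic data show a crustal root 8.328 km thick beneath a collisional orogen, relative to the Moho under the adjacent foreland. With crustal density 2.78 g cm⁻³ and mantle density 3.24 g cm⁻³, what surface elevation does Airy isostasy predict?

For local isostatic compensation: ρ_c h = (ρ_m − ρ_c) r.
h = r (ρ_m − ρ_c) / ρ_c = 8.328 km × (3.24 − 2.78) / 2.78 = 1.38 km.

1.38 km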